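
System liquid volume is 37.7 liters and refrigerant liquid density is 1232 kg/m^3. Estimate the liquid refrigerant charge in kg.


Charge = V * rho / 1000
Charge = 37.7 * 1232 / 1000
Charge = 46.45 kg

46.45


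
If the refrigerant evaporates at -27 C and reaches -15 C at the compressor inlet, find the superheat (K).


Superheat = T_suction - T_evap
Superheat = -15 - (-27)
Superheat = 12 K

12


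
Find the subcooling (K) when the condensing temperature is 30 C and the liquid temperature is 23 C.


Subcooling = T_cond - T_liquid
Subcooling = 30 - 23
Subcooling = 7 K

7


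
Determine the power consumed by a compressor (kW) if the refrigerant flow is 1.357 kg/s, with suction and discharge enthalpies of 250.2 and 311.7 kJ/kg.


dh = 311.7 - 250.2 = 61.5 kJ/kg
W = m_dot * dh = 1.357 * 61.5 = 83.46 kW

83.46


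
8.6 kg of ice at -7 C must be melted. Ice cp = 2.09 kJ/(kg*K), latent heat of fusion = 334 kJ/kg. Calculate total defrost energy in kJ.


Sensible heat = cp * dT = 2.09 * 7 = 14.63 kJ/kg
Total per kg = 14.63 + 334 = 348.63 kJ/kg
Q = m * total = 8.6 * 348.63
Q = 2998.2 kJ

2998.2


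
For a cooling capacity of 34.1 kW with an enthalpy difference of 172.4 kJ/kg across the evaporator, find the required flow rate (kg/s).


m_dot = Q / dh
m_dot = 34.1 / 172.4
m_dot = 0.1978 kg/s

0.1978


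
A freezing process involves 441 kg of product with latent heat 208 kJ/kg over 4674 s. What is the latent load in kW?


Q_lat = m * h_fg / t
Q_lat = 441 * 208 / 4674
Q_lat = 19.63 kW

19.63


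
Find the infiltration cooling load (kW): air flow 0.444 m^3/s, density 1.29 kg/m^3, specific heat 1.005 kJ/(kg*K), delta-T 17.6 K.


Q = V_dot * rho * cp * dT
Q = 0.444 * 1.29 * 1.005 * 17.6
Q = 10.131 kW

10.131


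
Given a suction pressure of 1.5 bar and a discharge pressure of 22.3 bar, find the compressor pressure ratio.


PR = P_high / P_low
PR = 22.3 / 1.5
PR = 14.867

14.867


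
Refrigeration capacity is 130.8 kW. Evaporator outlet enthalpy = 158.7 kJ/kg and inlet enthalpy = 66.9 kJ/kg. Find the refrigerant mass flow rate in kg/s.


dh = 158.7 - 66.9 = 91.8 kJ/kg
m_dot = Q / dh = 130.8 / 91.8 = 1.4248 kg/s

1.4248


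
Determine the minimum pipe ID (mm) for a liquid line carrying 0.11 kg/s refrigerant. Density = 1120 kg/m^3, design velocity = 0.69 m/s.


A = m_dot / (rho * v) = 0.11 / (1120 * 0.69) = 0.0001423395445 m^2
d = sqrt(4*A/pi) * 1000
d = 13.5 mm

13.5


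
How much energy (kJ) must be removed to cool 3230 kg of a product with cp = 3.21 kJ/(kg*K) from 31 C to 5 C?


dT = 31 - (5) = 26 K
Q = m * cp * dT = 3230 * 3.21 * 26
Q = 269576 kJ

269576


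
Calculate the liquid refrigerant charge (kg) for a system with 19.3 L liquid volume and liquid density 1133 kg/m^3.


Charge = V * rho / 1000
Charge = 19.3 * 1133 / 1000
Charge = 21.87 kg

21.87


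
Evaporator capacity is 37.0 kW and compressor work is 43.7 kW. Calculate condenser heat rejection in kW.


Q_cond = Q_evap + W
Q_cond = 37.0 + 43.7
Q_cond = 80.7 kW

80.7


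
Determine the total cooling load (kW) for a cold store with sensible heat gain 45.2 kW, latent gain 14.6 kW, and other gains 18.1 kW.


Q_total = Q_s + Q_l + Q_misc
Q_total = 45.2 + 14.6 + 18.1
Q_total = 77.9 kW

77.9


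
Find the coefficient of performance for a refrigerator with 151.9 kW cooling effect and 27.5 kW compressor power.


COP = Q_evap / W
COP = 151.9 / 27.5
COP = 5.524

5.524


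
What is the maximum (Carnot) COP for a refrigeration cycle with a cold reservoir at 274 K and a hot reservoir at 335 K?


dT = 335 - 274 = 61 K
COP_carnot = T_cold / dT = 274 / 61
COP_carnot = 4.492

4.492


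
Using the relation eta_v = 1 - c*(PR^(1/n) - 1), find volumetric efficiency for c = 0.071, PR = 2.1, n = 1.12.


PR^(1/n) = 2.1^(1/1.12) = 1.93952686
eta_v = 1 - 0.071 * (1.93952686 - 1)
eta_v = 0.9333

0.9333


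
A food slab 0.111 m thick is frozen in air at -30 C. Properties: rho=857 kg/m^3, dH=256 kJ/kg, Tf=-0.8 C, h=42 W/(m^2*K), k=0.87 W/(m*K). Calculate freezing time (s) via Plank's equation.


dT = -0.8 - (-30) = 29.2 K
term1 = a/(2h) = 0.111/(2*42) = 0.001321428571
term2 = a^2/(8k) = 0.111^2/(8*0.87) = 0.001770258621
t = rho*dH*1000/dT * (term1 + term2)
t = 857*256*1000/29.2 * (0.001321428571 + 0.001770258621)
t = 23229 s

23229


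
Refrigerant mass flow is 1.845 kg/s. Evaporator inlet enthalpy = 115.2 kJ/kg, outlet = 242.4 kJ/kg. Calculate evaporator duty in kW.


dh = 242.4 - 115.2 = 127.2 kJ/kg
Q_evap = m_dot * dh = 1.845 * 127.2
Q_evap = 234.68 kW

234.68


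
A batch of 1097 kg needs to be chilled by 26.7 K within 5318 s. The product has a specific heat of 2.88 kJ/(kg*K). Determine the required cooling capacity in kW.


Q = m * cp * dT / t
Q = 1097 * 2.88 * 26.7 / 5318
Q = 15.862 kW

15.862


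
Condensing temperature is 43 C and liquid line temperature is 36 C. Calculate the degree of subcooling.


Subcooling = T_cond - T_liquid
Subcooling = 43 - 36
Subcooling = 7 K

7


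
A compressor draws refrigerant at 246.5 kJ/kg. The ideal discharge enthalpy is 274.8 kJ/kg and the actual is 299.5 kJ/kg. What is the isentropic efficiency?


dh_ideal = 274.8 - 246.5 = 28.3 kJ/kg
dh_actual = 299.5 - 246.5 = 53.0 kJ/kg
eta_s = dh_ideal / dh_actual = 28.3 / 53.0
eta_s = 0.534

0.534


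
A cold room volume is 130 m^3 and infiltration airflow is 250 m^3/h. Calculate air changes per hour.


ACH = flow / volume
ACH = 250 / 130
ACH = 1.923

1.923


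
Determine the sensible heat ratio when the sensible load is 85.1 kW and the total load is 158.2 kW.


SHR = Q_sensible / Q_total
SHR = 85.1 / 158.2
SHR = 0.538

0.538


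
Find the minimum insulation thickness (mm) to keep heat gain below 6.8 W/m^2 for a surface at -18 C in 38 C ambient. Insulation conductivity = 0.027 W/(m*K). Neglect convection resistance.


dT = 38 - (-18) = 56 K
thickness = k * dT / q_max * 1000
thickness = 0.027 * 56 / 6.8 * 1000
thickness = 222.4 mm

222.4


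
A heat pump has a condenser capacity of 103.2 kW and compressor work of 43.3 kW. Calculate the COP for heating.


COP_hp = Q_cond / W
COP_hp = 103.2 / 43.3
COP_hp = 2.383

2.383


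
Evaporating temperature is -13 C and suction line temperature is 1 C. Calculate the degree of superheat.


Superheat = T_suction - T_evap
Superheat = 1 - (-13)
Superheat = 14 K

14


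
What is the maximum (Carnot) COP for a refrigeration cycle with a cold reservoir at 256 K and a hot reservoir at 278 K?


dT = 278 - 256 = 22 K
COP_carnot = T_cold / dT = 256 / 22
COP_carnot = 11.636

11.636


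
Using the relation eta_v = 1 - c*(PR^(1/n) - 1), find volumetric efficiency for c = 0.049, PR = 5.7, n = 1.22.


PR^(1/n) = 5.7^(1/1.22) = 4.16456413
eta_v = 1 - 0.049 * (4.16456413 - 1)
eta_v = 0.8449

0.8449


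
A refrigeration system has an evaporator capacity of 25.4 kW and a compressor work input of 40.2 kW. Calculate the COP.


COP = Q_evap / W
COP = 25.4 / 40.2
COP = 0.632

0.632


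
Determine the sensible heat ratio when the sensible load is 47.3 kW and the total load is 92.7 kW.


SHR = Q_sensible / Q_total
SHR = 47.3 / 92.7
SHR = 0.51

0.51


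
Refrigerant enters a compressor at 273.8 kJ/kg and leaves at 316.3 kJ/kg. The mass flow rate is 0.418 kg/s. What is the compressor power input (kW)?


dh = 316.3 - 273.8 = 42.5 kJ/kg
W = m_dot * dh = 0.418 * 42.5 = 17.77 kW

17.77


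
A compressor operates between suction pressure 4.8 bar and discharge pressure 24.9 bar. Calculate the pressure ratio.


PR = P_high / P_low
PR = 24.9 / 4.8
PR = 5.188

5.188


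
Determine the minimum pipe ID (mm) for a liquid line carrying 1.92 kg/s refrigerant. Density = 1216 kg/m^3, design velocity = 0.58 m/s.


A = m_dot / (rho * v) = 1.92 / (1216 * 0.58) = 0.002722323049 m^2
d = sqrt(4*A/pi) * 1000
d = 58.9 mm

58.9


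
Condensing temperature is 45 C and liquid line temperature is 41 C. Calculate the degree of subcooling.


Subcooling = T_cond - T_liquid
Subcooling = 45 - 41
Subcooling = 4 K

4


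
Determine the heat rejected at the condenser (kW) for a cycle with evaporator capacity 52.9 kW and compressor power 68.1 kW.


Q_cond = Q_evap + W
Q_cond = 52.9 + 68.1
Q_cond = 121.0 kW

121.0


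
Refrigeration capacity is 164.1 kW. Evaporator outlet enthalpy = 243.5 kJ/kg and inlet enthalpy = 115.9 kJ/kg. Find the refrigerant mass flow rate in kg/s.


dh = 243.5 - 115.9 = 127.6 kJ/kg
m_dot = Q / dh = 164.1 / 127.6 = 1.2861 kg/s

1.2861


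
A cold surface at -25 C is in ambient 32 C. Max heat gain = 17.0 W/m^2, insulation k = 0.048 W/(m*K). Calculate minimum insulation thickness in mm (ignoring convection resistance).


dT = 32 - (-25) = 57 K
thickness = k * dT / q_max * 1000
thickness = 0.048 * 57 / 17.0 * 1000
thickness = 160.9 mm

160.9


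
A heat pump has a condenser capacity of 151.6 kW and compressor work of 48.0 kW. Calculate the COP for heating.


COP_hp = Q_cond / W
COP_hp = 151.6 / 48.0
COP_hp = 3.158

3.158


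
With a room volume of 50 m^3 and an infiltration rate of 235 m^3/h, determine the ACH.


ACH = flow / volume
ACH = 235 / 50
ACH = 4.7

4.7


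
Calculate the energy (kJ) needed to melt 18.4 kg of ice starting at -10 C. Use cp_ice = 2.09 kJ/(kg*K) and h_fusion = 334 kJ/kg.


Sensible heat = cp * dT = 2.09 * 10 = 20.9 kJ/kg
Total per kg = 20.9 + 334 = 354.9 kJ/kg
Q = m * total = 18.4 * 354.9
Q = 6530.2 kJ

6530.2


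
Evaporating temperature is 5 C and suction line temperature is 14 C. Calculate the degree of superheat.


Superheat = T_suction - T_evap
Superheat = 14 - (5)
Superheat = 9 K

9


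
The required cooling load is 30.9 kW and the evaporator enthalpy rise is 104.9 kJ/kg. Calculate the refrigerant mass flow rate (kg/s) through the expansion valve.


m_dot = Q / dh
m_dot = 30.9 / 104.9
m_dot = 0.2946 kg/s

0.2946


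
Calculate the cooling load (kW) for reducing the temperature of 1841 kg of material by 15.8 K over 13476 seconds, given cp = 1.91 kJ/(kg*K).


Q = m * cp * dT / t
Q = 1841 * 1.91 * 15.8 / 13476
Q = 4.123 kW

4.123


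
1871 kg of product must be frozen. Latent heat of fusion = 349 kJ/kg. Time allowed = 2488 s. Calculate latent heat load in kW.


Q_lat = m * h_fg / t
Q_lat = 1871 * 349 / 2488
Q_lat = 262.45 kW

262.45


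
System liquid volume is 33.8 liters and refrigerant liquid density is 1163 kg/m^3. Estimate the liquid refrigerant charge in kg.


Charge = V * rho / 1000
Charge = 33.8 * 1163 / 1000
Charge = 39.31 kg

39.31


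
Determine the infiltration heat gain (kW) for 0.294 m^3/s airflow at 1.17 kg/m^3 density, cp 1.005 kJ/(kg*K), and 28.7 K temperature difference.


Q = V_dot * rho * cp * dT
Q = 0.294 * 1.17 * 1.005 * 28.7
Q = 9.922 kW

9.922


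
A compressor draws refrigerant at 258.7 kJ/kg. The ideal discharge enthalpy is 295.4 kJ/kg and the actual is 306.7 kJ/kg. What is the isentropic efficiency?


dh_ideal = 295.4 - 258.7 = 36.7 kJ/kg
dh_actual = 306.7 - 258.7 = 48.0 kJ/kg
eta_s = dh_ideal / dh_actual = 36.7 / 48.0
eta_s = 0.7646

0.7646


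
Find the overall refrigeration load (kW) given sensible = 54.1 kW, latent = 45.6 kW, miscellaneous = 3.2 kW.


Q_total = Q_s + Q_l + Q_misc
Q_total = 54.1 + 45.6 + 3.2
Q_total = 102.9 kW

102.9


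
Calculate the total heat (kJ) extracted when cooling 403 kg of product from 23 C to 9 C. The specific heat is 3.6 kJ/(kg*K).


dT = 23 - (9) = 14 K
Q = m * cp * dT = 403 * 3.6 * 14
Q = 20311 kJ

20311


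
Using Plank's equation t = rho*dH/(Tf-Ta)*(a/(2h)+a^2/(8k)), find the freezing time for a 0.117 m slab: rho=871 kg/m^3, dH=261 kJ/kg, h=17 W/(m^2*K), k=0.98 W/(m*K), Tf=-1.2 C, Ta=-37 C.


dT = -1.2 - (-37) = 35.8 K
term1 = a/(2h) = 0.117/(2*17) = 0.003441176471
term2 = a^2/(8k) = 0.117^2/(8*0.98) = 0.001746045918
t = rho*dH*1000/dT * (term1 + term2)
t = 871*261*1000/35.8 * (0.003441176471 + 0.001746045918)
t = 32939 s

32939


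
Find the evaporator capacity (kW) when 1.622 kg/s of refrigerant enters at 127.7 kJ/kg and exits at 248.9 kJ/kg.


dh = 248.9 - 127.7 = 121.2 kJ/kg
Q_evap = m_dot * dh = 1.622 * 121.2
Q_evap = 196.59 kW

196.59


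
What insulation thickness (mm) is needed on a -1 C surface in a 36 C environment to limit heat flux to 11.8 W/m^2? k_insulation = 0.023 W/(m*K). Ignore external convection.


dT = 36 - (-1) = 37 K
thickness = k * dT / q_max * 1000
thickness = 0.023 * 37 / 11.8 * 1000
thickness = 72.1 mm

72.1


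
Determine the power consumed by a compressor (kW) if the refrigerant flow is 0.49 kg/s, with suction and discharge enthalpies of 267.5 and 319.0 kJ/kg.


dh = 319.0 - 267.5 = 51.5 kJ/kg
W = m_dot * dh = 0.49 * 51.5 = 25.24 kW

25.24


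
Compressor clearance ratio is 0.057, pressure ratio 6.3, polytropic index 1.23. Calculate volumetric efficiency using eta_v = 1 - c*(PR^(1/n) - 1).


PR^(1/n) = 6.3^(1/1.23) = 4.46550279
eta_v = 1 - 0.057 * (4.46550279 - 1)
eta_v = 0.8025

0.8025


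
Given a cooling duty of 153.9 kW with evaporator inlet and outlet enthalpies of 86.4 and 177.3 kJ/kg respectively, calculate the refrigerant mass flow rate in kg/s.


dh = 177.3 - 86.4 = 90.9 kJ/kg
m_dot = Q / dh = 153.9 / 90.9 = 1.6931 kg/s

1.6931


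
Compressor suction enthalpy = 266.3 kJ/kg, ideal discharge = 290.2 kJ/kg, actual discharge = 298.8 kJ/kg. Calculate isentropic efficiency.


dh_ideal = 290.2 - 266.3 = 23.9 kJ/kg
dh_actual = 298.8 - 266.3 = 32.5 kJ/kg
eta_s = dh_ideal / dh_actual = 23.9 / 32.5
eta_s = 0.7354

0.7354


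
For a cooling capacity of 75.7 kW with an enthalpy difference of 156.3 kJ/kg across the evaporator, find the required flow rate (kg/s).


m_dot = Q / dh
m_dot = 75.7 / 156.3
m_dot = 0.4843 kg/s

0.4843


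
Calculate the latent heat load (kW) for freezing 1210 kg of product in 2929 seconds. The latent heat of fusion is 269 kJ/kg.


Q_lat = m * h_fg / t
Q_lat = 1210 * 269 / 2929
Q_lat = 111.13 kW

111.13


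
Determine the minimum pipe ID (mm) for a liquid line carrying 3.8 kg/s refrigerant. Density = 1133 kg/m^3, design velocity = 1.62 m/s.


A = m_dot / (rho * v) = 3.8 / (1133 * 1.62) = 0.002070325695 m^2
d = sqrt(4*A/pi) * 1000
d = 51.3 mm

51.3


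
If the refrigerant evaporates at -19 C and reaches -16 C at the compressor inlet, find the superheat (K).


Superheat = T_suction - T_evap
Superheat = -16 - (-19)
Superheat = 3 K

3


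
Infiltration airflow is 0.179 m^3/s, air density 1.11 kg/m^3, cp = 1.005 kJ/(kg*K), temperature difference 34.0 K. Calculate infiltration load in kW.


Q = V_dot * rho * cp * dT
Q = 0.179 * 1.11 * 1.005 * 34.0
Q = 6.789 kW

6.789


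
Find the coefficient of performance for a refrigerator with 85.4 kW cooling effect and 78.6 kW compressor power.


COP = Q_evap / W
COP = 85.4 / 78.6
COP = 1.087

1.087


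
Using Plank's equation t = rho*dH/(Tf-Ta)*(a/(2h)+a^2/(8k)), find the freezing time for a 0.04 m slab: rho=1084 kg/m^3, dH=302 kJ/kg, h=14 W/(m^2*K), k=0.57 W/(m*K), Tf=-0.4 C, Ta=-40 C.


dT = -0.4 - (-40) = 39.6 K
term1 = a/(2h) = 0.04/(2*14) = 0.001428571429
term2 = a^2/(8k) = 0.04^2/(8*0.57) = 0.000350877193
t = rho*dH*1000/dT * (term1 + term2)
t = 1084*302*1000/39.6 * (0.001428571429 + 0.000350877193)
t = 14710 s

14710


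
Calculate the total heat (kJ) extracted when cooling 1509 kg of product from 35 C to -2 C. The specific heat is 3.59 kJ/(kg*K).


dT = 35 - (-2) = 37 K
Q = m * cp * dT = 1509 * 3.59 * 37
Q = 200440 kJ

200440


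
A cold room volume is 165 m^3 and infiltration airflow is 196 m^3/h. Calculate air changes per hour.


ACH = flow / volume
ACH = 196 / 165
ACH = 1.188

1.188


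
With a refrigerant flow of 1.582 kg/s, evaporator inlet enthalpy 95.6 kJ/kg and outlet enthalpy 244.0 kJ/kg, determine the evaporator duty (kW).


dh = 244.0 - 95.6 = 148.4 kJ/kg
Q_evap = m_dot * dh = 1.582 * 148.4
Q_evap = 234.77 kW

234.77


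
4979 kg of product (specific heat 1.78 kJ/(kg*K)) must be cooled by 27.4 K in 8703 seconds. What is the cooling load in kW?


Q = m * cp * dT / t
Q = 4979 * 1.78 * 27.4 / 8703
Q = 27.903 kW

27.903


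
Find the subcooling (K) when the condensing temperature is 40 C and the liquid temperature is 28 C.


Subcooling = T_cond - T_liquid
Subcooling = 40 - 28
Subcooling = 12 K

12


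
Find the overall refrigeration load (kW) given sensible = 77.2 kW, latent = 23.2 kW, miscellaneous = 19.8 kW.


Q_total = Q_s + Q_l + Q_misc
Q_total = 77.2 + 23.2 + 19.8
Q_total = 120.2 kW

120.2


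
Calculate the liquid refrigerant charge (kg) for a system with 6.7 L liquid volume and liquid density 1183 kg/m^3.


Charge = V * rho / 1000
Charge = 6.7 * 1183 / 1000
Charge = 7.93 kg

7.93


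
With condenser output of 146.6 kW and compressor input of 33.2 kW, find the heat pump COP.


COP_hp = Q_cond / W
COP_hp = 146.6 / 33.2
COP_hp = 4.416

4.416


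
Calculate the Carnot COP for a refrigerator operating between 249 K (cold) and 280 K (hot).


dT = 280 - 249 = 31 K
COP_carnot = T_cold / dT = 249 / 31
COP_carnot = 8.032

8.032


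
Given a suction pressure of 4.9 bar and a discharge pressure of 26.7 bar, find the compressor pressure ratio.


PR = P_high / P_low
PR = 26.7 / 4.9
PR = 5.449

5.449


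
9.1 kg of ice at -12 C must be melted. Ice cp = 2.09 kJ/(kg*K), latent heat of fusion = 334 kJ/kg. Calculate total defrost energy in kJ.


Sensible heat = cp * dT = 2.09 * 12 = 25.08 kJ/kg
Total per kg = 25.08 + 334 = 359.08 kJ/kg
Q = m * total = 9.1 * 359.08
Q = 3267.6 kJ

3267.6


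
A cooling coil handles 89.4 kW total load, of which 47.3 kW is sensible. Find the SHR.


SHR = Q_sensible / Q_total
SHR = 47.3 / 89.4
SHR = 0.529

0.529


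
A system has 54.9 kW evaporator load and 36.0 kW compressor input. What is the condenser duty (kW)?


Q_cond = Q_evap + W
Q_cond = 54.9 + 36.0
Q_cond = 90.9 kW

90.9


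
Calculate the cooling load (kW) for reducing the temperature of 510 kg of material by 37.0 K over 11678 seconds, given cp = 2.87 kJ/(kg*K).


Q = m * cp * dT / t
Q = 510 * 2.87 * 37.0 / 11678
Q = 4.638 kW

4.638


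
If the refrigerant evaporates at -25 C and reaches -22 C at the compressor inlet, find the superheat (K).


Superheat = T_suction - T_evap
Superheat = -22 - (-25)
Superheat = 3 K

3


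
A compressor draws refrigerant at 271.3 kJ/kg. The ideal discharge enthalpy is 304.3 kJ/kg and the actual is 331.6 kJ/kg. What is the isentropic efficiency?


dh_ideal = 304.3 - 271.3 = 33.0 kJ/kg
dh_actual = 331.6 - 271.3 = 60.3 kJ/kg
eta_s = dh_ideal / dh_actual = 33.0 / 60.3
eta_s = 0.5473

0.5473


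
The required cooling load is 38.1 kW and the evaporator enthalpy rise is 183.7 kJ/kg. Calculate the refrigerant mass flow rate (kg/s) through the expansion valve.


m_dot = Q / dh
m_dot = 38.1 / 183.7
m_dot = 0.2074 kg/s

0.2074


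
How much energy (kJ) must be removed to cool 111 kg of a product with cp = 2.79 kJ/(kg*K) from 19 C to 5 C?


dT = 19 - (5) = 14 K
Q = m * cp * dT = 111 * 2.79 * 14
Q = 4336 kJ

4336


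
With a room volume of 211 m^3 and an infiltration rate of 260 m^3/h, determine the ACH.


ACH = flow / volume
ACH = 260 / 211
ACH = 1.232

1.232


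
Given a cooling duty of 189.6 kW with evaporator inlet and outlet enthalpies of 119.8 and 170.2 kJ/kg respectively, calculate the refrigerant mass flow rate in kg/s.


dh = 170.2 - 119.8 = 50.4 kJ/kg
m_dot = Q / dh = 189.6 / 50.4 = 3.7619 kg/s

3.7619


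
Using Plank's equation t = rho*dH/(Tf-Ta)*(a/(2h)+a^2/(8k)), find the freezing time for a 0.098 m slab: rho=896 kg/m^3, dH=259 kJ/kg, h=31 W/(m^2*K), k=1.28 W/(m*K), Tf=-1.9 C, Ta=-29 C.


dT = -1.9 - (-29) = 27.1 K
term1 = a/(2h) = 0.098/(2*31) = 0.001580645161
term2 = a^2/(8k) = 0.098^2/(8*1.28) = 0.000937890625
t = rho*dH*1000/dT * (term1 + term2)
t = 896*259*1000/27.1 * (0.001580645161 + 0.000937890625)
t = 21567 s

21567


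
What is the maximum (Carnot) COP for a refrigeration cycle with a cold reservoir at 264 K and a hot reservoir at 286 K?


dT = 286 - 264 = 22 K
COP_carnot = T_cold / dT = 264 / 22
COP_carnot = 12.0

12.0


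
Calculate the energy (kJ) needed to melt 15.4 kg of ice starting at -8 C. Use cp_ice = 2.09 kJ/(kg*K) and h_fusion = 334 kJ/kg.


Sensible heat = cp * dT = 2.09 * 8 = 16.72 kJ/kg
Total per kg = 16.72 + 334 = 350.72 kJ/kg
Q = m * total = 15.4 * 350.72
Q = 5401.1 kJ

5401.1


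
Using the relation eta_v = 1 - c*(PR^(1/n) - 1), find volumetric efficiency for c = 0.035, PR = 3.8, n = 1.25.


PR^(1/n) = 3.8^(1/1.25) = 2.90955705
eta_v = 1 - 0.035 * (2.90955705 - 1)
eta_v = 0.9332

0.9332


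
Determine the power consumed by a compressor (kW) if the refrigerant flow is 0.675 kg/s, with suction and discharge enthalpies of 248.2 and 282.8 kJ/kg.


dh = 282.8 - 248.2 = 34.6 kJ/kg
W = m_dot * dh = 0.675 * 34.6 = 23.36 kW

23.36


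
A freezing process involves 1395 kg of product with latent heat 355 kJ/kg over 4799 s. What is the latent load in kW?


Q_lat = m * h_fg / t
Q_lat = 1395 * 355 / 4799
Q_lat = 103.19 kW

103.19


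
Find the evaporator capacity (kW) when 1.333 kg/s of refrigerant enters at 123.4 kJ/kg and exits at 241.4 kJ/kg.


dh = 241.4 - 123.4 = 118.0 kJ/kg
Q_evap = m_dot * dh = 1.333 * 118.0
Q_evap = 157.29 kW

157.29


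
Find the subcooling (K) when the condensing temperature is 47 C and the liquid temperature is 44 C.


Subcooling = T_cond - T_liquid
Subcooling = 47 - 44
Subcooling = 3 K

3


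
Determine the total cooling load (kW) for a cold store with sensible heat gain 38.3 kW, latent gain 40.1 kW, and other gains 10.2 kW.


Q_total = Q_s + Q_l + Q_misc
Q_total = 38.3 + 40.1 + 10.2
Q_total = 88.6 kW

88.6


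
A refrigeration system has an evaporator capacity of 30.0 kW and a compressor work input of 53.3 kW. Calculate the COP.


COP = Q_evap / W
COP = 30.0 / 53.3
COP = 0.563

0.563


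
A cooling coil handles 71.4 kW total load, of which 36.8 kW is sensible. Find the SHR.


SHR = Q_sensible / Q_total
SHR = 36.8 / 71.4
SHR = 0.515

0.515


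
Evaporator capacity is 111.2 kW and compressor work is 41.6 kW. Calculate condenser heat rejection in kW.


Q_cond = Q_evap + W
Q_cond = 111.2 + 41.6
Q_cond = 152.8 kW

152.8


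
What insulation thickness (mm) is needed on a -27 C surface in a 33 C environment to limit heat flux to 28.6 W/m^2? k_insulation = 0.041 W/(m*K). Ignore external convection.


dT = 33 - (-27) = 60 K
thickness = k * dT / q_max * 1000
thickness = 0.041 * 60 / 28.6 * 1000
thickness = 86.0 mm

86.0


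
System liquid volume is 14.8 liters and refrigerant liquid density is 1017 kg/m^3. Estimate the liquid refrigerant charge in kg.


Charge = V * rho / 1000
Charge = 14.8 * 1017 / 1000
Charge = 15.05 kg

15.05


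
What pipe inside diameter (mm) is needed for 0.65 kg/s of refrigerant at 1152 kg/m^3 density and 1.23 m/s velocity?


A = m_dot / (rho * v) = 0.65 / (1152 * 1.23) = 0.0004587285456 m^2
d = sqrt(4*A/pi) * 1000
d = 24.2 mm

24.2


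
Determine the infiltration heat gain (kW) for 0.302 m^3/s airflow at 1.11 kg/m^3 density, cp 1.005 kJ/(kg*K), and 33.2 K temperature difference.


Q = V_dot * rho * cp * dT
Q = 0.302 * 1.11 * 1.005 * 33.2
Q = 11.185 kW

11.185


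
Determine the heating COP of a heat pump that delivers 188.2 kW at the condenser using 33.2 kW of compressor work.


COP_hp = Q_cond / W
COP_hp = 188.2 / 33.2
COP_hp = 5.669

5.669


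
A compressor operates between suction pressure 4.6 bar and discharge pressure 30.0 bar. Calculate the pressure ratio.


PR = P_high / P_low
PR = 30.0 / 4.6
PR = 6.522

6.522


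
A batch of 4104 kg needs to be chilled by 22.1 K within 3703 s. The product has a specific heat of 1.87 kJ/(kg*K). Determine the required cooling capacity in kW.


Q = m * cp * dT / t
Q = 4104 * 1.87 * 22.1 / 3703
Q = 45.802 kW

45.802


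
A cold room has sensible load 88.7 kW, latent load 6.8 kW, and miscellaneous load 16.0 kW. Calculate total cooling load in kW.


Q_total = Q_s + Q_l + Q_misc
Q_total = 88.7 + 6.8 + 16.0
Q_total = 111.5 kW

111.5


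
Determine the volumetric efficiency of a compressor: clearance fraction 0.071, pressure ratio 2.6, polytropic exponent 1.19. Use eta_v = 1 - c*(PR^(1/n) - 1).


PR^(1/n) = 2.6^(1/1.19) = 2.23211774
eta_v = 1 - 0.071 * (2.23211774 - 1)
eta_v = 0.9125

0.9125


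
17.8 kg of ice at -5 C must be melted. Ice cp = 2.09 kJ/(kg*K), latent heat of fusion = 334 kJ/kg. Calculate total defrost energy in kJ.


Sensible heat = cp * dT = 2.09 * 5 = 10.45 kJ/kg
Total per kg = 10.45 + 334 = 344.45 kJ/kg
Q = m * total = 17.8 * 344.45
Q = 6131.2 kJ

6131.2


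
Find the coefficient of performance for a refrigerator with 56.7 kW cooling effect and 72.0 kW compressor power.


COP = Q_evap / W
COP = 56.7 / 72.0
COP = 0.788

0.788


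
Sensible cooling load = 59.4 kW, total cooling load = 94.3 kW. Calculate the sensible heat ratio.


SHR = Q_sensible / Q_total
SHR = 59.4 / 94.3
SHR = 0.63

0.63


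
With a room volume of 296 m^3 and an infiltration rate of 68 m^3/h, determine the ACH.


ACH = flow / volume
ACH = 68 / 296
ACH = 0.23

0.23


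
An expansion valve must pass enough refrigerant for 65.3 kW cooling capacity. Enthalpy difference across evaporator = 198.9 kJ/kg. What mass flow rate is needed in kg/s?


m_dot = Q / dh
m_dot = 65.3 / 198.9
m_dot = 0.3283 kg/s

0.3283


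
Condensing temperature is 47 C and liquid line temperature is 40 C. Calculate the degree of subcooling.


Subcooling = T_cond - T_liquid
Subcooling = 47 - 40
Subcooling = 7 K

7


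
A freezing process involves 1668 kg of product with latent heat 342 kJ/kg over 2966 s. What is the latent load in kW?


Q_lat = m * h_fg / t
Q_lat = 1668 * 342 / 2966
Q_lat = 192.33 kW

192.33


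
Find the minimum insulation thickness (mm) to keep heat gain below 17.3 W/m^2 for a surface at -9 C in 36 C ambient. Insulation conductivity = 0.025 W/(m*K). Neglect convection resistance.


dT = 36 - (-9) = 45 K
thickness = k * dT / q_max * 1000
thickness = 0.025 * 45 / 17.3 * 1000
thickness = 65.0 mm

65.0


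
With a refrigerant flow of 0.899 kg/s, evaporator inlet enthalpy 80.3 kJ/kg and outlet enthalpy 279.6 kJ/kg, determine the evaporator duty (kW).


dh = 279.6 - 80.3 = 199.3 kJ/kg
Q_evap = m_dot * dh = 0.899 * 199.3
Q_evap = 179.17 kW

179.17


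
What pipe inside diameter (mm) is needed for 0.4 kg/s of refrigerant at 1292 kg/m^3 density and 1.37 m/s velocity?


A = m_dot / (rho * v) = 0.4 / (1292 * 1.37) = 0.0002259835936 m^2
d = sqrt(4*A/pi) * 1000
d = 17.0 mm

17.0


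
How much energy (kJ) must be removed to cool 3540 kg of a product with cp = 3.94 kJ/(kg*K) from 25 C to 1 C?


dT = 25 - (1) = 24 K
Q = m * cp * dT = 3540 * 3.94 * 24
Q = 334742 kJ

334742


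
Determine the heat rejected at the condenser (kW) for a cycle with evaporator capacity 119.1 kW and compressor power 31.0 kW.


Q_cond = Q_evap + W
Q_cond = 119.1 + 31.0
Q_cond = 150.1 kW

150.1


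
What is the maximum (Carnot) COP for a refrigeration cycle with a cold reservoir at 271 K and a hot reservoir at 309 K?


dT = 309 - 271 = 38 K
COP_carnot = T_cold / dT = 271 / 38
COP_carnot = 7.132

7.132


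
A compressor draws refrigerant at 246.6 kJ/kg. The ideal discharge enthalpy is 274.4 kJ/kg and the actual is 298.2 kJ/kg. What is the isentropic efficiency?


dh_ideal = 274.4 - 246.6 = 27.8 kJ/kg
dh_actual = 298.2 - 246.6 = 51.6 kJ/kg
eta_s = dh_ideal / dh_actual = 27.8 / 51.6
eta_s = 0.5388

0.5388


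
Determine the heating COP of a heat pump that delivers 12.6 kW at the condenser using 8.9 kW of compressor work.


COP_hp = Q_cond / W
COP_hp = 12.6 / 8.9
COP_hp = 1.416

1.416


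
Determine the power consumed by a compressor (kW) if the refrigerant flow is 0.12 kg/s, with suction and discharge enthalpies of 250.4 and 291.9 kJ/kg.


dh = 291.9 - 250.4 = 41.5 kJ/kg
W = m_dot * dh = 0.12 * 41.5 = 4.98 kW

4.98


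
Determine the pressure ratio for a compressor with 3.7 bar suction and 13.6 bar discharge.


PR = P_high / P_low
PR = 13.6 / 3.7
PR = 3.676

3.676


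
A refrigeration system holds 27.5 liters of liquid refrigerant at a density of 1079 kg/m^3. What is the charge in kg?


Charge = V * rho / 1000
Charge = 27.5 * 1079 / 1000
Charge = 29.67 kg

29.67


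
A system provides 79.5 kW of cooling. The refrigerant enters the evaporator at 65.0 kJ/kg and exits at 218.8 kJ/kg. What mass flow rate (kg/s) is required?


dh = 218.8 - 65.0 = 153.8 kJ/kg
m_dot = Q / dh = 79.5 / 153.8 = 0.5169 kg/s

0.5169


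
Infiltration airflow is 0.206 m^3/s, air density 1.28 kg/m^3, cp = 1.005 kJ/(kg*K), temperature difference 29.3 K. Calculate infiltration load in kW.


Q = V_dot * rho * cp * dT
Q = 0.206 * 1.28 * 1.005 * 29.3
Q = 7.764 kW

7.764


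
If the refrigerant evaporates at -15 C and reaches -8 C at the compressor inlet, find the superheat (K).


Superheat = T_suction - T_evap
Superheat = -8 - (-15)
Superheat = 7 K

7


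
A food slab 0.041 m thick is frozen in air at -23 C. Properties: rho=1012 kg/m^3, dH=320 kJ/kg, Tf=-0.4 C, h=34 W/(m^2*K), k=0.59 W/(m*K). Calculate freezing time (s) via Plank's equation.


dT = -0.4 - (-23) = 22.6 K
term1 = a/(2h) = 0.041/(2*34) = 0.0006029411765
term2 = a^2/(8k) = 0.041^2/(8*0.59) = 0.0003561440678
t = rho*dH*1000/dT * (term1 + term2)
t = 1012*320*1000/22.6 * (0.0006029411765 + 0.0003561440678)
t = 13743 s

13743


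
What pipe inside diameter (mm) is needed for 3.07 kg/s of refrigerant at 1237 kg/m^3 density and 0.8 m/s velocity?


A = m_dot / (rho * v) = 3.07 / (1237 * 0.8) = 0.003102263541 m^2
d = sqrt(4*A/pi) * 1000
d = 62.8 mm

62.8


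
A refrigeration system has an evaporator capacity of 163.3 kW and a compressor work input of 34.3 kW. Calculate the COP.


COP = Q_evap / W
COP = 163.3 / 34.3
COP = 4.761

4.761


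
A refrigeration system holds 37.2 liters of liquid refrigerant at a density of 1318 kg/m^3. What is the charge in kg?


Charge = V * rho / 1000
Charge = 37.2 * 1318 / 1000
Charge = 49.03 kg

49.03


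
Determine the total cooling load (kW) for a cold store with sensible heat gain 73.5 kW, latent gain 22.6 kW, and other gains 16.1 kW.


Q_total = Q_s + Q_l + Q_misc
Q_total = 73.5 + 22.6 + 16.1
Q_total = 112.2 kW

112.2


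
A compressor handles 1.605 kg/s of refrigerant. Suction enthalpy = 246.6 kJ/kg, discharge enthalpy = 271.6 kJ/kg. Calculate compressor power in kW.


dh = 271.6 - 246.6 = 25.0 kJ/kg
W = m_dot * dh = 1.605 * 25.0 = 40.13 kW

40.13


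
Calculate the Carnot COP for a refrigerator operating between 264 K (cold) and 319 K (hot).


dT = 319 - 264 = 55 K
COP_carnot = T_cold / dT = 264 / 55
COP_carnot = 4.8

4.8


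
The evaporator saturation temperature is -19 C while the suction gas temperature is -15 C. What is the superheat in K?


Superheat = T_suction - T_evap
Superheat = -15 - (-19)
Superheat = 4 K

4


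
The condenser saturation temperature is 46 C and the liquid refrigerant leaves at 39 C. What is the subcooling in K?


Subcooling = T_cond - T_liquid
Subcooling = 46 - 39
Subcooling = 7 K

7


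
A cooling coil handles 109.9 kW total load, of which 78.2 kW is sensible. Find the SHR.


SHR = Q_sensible / Q_total
SHR = 78.2 / 109.9
SHR = 0.712

0.712


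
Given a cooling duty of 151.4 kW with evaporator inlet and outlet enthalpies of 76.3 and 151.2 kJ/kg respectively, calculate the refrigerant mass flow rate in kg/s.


dh = 151.2 - 76.3 = 74.9 kJ/kg
m_dot = Q / dh = 151.4 / 74.9 = 2.0214 kg/s

2.0214


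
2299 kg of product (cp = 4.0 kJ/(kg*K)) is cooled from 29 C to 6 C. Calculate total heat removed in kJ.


dT = 29 - (6) = 23 K
Q = m * cp * dT = 2299 * 4.0 * 23
Q = 211508 kJ

211508


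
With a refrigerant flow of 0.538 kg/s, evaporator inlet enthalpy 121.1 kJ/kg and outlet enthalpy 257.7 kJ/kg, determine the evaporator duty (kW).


dh = 257.7 - 121.1 = 136.6 kJ/kg
Q_evap = m_dot * dh = 0.538 * 136.6
Q_evap = 73.49 kW

73.49


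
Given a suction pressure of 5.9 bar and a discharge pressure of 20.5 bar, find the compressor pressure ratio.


PR = P_high / P_low
PR = 20.5 / 5.9
PR = 3.475

3.475


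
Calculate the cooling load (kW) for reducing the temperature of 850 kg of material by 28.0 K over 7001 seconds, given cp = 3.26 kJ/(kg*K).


Q = m * cp * dT / t
Q = 850 * 3.26 * 28.0 / 7001
Q = 11.082 kW

11.082


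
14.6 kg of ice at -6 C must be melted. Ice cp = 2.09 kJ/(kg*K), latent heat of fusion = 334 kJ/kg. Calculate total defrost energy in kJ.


Sensible heat = cp * dT = 2.09 * 6 = 12.54 kJ/kg
Total per kg = 12.54 + 334 = 346.54 kJ/kg
Q = m * total = 14.6 * 346.54
Q = 5059.5 kJ

5059.5


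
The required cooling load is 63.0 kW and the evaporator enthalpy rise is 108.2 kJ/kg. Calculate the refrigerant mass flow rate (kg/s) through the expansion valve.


m_dot = Q / dh
m_dot = 63.0 / 108.2
m_dot = 0.5823 kg/s

0.5823


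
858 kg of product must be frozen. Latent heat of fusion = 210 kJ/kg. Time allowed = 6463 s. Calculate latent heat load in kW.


Q_lat = m * h_fg / t
Q_lat = 858 * 210 / 6463
Q_lat = 27.88 kW

27.88


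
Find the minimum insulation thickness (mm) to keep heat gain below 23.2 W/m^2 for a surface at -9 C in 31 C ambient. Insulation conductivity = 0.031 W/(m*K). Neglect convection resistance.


dT = 31 - (-9) = 40 K
thickness = k * dT / q_max * 1000
thickness = 0.031 * 40 / 23.2 * 1000
thickness = 53.4 mm

53.4


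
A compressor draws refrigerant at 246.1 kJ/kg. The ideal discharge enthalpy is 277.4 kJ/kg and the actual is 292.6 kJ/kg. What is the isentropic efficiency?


dh_ideal = 277.4 - 246.1 = 31.3 kJ/kg
dh_actual = 292.6 - 246.1 = 46.5 kJ/kg
eta_s = dh_ideal / dh_actual = 31.3 / 46.5
eta_s = 0.6731

0.6731


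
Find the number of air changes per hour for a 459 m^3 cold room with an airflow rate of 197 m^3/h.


ACH = flow / volume
ACH = 197 / 459
ACH = 0.429

0.429


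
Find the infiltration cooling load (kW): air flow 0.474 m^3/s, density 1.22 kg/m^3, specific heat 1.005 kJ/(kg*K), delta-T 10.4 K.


Q = V_dot * rho * cp * dT
Q = 0.474 * 1.22 * 1.005 * 10.4
Q = 6.044 kW

6.044


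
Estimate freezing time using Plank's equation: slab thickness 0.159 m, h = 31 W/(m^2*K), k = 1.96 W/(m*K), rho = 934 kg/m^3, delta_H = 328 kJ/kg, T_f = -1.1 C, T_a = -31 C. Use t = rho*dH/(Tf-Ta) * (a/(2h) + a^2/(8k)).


dT = -1.1 - (-31) = 29.9 K
term1 = a/(2h) = 0.159/(2*31) = 0.002564516129
term2 = a^2/(8k) = 0.159^2/(8*1.96) = 0.001612308673
t = rho*dH*1000/dT * (term1 + term2)
t = 934*328*1000/29.9 * (0.002564516129 + 0.001612308673)
t = 42795 s

42795


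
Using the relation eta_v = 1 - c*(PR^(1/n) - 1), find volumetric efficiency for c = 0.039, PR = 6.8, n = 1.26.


PR^(1/n) = 6.8^(1/1.26) = 4.5784804
eta_v = 1 - 0.039 * (4.5784804 - 1)
eta_v = 0.8604

0.8604


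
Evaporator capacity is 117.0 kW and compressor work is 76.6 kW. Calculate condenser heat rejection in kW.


Q_cond = Q_evap + W
Q_cond = 117.0 + 76.6
Q_cond = 193.6 kW

193.6


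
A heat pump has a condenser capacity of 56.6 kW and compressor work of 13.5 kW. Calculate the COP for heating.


COP_hp = Q_cond / W
COP_hp = 56.6 / 13.5
COP_hp = 4.193

4.193


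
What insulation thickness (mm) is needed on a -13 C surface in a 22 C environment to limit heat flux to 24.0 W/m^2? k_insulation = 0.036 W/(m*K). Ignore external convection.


dT = 22 - (-13) = 35 K
thickness = k * dT / q_max * 1000
thickness = 0.036 * 35 / 24.0 * 1000
thickness = 52.5 mm

52.5


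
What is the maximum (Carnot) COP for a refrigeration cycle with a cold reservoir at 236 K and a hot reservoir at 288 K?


dT = 288 - 236 = 52 K
COP_carnot = T_cold / dT = 236 / 52
COP_carnot = 4.538

4.538


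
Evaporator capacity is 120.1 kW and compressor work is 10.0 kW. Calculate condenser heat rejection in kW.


Q_cond = Q_evap + W
Q_cond = 120.1 + 10.0
Q_cond = 130.1 kW

130.1


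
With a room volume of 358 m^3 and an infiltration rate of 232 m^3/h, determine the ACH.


ACH = flow / volume
ACH = 232 / 358
ACH = 0.648

0.648


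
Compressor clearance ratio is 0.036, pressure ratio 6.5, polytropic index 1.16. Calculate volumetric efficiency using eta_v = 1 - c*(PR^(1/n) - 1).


PR^(1/n) = 6.5^(1/1.16) = 5.02096711
eta_v = 1 - 0.036 * (5.02096711 - 1)
eta_v = 0.8552

0.8552


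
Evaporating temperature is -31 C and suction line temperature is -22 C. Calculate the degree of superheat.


Superheat = T_suction - T_evap
Superheat = -22 - (-31)
Superheat = 9 K

9


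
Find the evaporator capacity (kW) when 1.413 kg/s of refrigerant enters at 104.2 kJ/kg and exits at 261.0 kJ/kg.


dh = 261.0 - 104.2 = 156.8 kJ/kg
Q_evap = m_dot * dh = 1.413 * 156.8
Q_evap = 221.56 kW

221.56


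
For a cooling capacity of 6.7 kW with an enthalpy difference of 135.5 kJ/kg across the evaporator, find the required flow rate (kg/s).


m_dot = Q / dh
m_dot = 6.7 / 135.5
m_dot = 0.0494 kg/s

0.0494


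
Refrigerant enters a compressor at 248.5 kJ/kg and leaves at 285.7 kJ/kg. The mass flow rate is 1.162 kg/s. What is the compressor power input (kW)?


dh = 285.7 - 248.5 = 37.2 kJ/kg
W = m_dot * dh = 1.162 * 37.2 = 43.23 kW

43.23


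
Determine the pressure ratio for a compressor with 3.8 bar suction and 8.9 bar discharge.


PR = P_high / P_low
PR = 8.9 / 3.8
PR = 2.342

2.342


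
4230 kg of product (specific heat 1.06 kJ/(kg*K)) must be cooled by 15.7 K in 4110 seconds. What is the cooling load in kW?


Q = m * cp * dT / t
Q = 4230 * 1.06 * 15.7 / 4110
Q = 17.128 kW

17.128


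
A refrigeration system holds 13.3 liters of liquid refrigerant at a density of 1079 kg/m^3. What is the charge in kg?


Charge = V * rho / 1000
Charge = 13.3 * 1079 / 1000
Charge = 14.35 kg

14.35


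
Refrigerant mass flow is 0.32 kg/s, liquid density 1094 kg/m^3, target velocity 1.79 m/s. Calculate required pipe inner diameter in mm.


A = m_dot / (rho * v) = 0.32 / (1094 * 1.79) = 0.0001634103745 m^2
d = sqrt(4*A/pi) * 1000
d = 14.4 mm

14.4


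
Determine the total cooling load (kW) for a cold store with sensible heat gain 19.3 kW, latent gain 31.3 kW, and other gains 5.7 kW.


Q_total = Q_s + Q_l + Q_misc
Q_total = 19.3 + 31.3 + 5.7
Q_total = 56.3 kW

56.3


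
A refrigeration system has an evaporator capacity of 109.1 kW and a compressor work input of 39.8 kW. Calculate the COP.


COP = Q_evap / W
COP = 109.1 / 39.8
COP = 2.741

2.741


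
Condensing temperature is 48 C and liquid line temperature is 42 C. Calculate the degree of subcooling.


Subcooling = T_cond - T_liquid
Subcooling = 48 - 42
Subcooling = 6 K

6


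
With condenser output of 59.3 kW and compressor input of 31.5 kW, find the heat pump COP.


COP_hp = Q_cond / W
COP_hp = 59.3 / 31.5
COP_hp = 1.883

1.883


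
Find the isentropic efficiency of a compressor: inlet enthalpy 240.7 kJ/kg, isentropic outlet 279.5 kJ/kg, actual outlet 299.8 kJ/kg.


dh_ideal = 279.5 - 240.7 = 38.8 kJ/kg
dh_actual = 299.8 - 240.7 = 59.1 kJ/kg
eta_s = dh_ideal / dh_actual = 38.8 / 59.1
eta_s = 0.6565

0.6565


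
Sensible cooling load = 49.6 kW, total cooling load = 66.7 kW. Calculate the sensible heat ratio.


SHR = Q_sensible / Q_total
SHR = 49.6 / 66.7
SHR = 0.744

0.744


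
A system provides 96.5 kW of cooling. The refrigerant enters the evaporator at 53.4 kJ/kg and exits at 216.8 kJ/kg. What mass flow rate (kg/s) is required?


dh = 216.8 - 53.4 = 163.4 kJ/kg
m_dot = Q / dh = 96.5 / 163.4 = 0.5906 kg/s

0.5906


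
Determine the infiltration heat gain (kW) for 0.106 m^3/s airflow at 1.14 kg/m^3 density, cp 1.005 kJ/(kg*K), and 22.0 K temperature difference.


Q = V_dot * rho * cp * dT
Q = 0.106 * 1.14 * 1.005 * 22.0
Q = 2.672 kW

2.672
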